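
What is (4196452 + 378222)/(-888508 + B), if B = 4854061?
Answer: 4574674/3965553 ≈ 1.1536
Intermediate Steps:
(4196452 + 378222)/(-888508 + B) = (4196452 + 378222)/(-888508 + 4854061) = 4574674/3965553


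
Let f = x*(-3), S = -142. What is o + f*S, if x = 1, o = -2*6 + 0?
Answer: 414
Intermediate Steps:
o = -12 (o = -12 + 0 = -12)
f = -3 (f = 1*(-3) = -3)
o + f*S = -12 - 3*(-142) = -12 + 426 = 414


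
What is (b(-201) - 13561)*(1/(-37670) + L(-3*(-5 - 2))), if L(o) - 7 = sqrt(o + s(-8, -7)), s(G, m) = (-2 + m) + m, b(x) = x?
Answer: -1814444009/18835 - 13762*sqrt(5) ≈ -1.2711e+5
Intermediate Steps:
s(G, m) = -2 + 2*m
L(o) = 7 + sqrt(-16 + o) (L(o) = 7 + sqrt(o + (-2 + 2*(-7))) = 7 + sqrt(o + (-2 - 14)) = 7 + sqrt(o - 16) = 7 + sqrt(-16 + o))
(b(-201) - 13561)*(1/(-37670) + L(-3*(-5 - 2))) = (-201 - 13561)*(1/(-37670) + (7 + sqrt(-16 - 3*(-5 - 2)))) = -13762*(-1/37670 + (7 + sqrt(-16 - 3*(-7)))) = -13762*(-1/37670 + (7 + sqrt(-16 + 21))) = -13762*(-1/37670 + (7 + sqrt(5))) = -13762*(263689/37670 + sqrt(5)) = -1814444009/18835 - 13762*sqrt(5)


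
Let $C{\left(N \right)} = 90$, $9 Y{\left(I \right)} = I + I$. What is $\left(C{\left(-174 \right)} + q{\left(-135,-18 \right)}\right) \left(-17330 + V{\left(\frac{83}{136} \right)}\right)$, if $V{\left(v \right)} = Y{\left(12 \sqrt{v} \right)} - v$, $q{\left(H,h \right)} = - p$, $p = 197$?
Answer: $\frac{252195041}{136} - \frac{214 \sqrt{2822}}{51} \approx 1.8542 \cdot 10^{6}$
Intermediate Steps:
$Y{\left(I \right)} = \frac{2 I}{9}$ ($Y{\left(I \right)} = \frac{I + I}{9} = \frac{2 I}{9}$)
$q{\left(H,h \right)} = -197$ ($q{\left(H,h \right)} = \left(-1\right) 197 = -197$)
$V{\left(v \right)} = - v + \frac{8 \sqrt{v}}{3}$ ($V{\left(v \right)} = \frac{2 \cdot 12 \sqrt{v}}{9} - v = \frac{8 \sqrt{v}}{3} - v = - v + \frac{8 \sqrt{v}}{3}$)
$\left(C{\left(-174 \right)} + q{\left(-135,-18 \right)}\right) \left(-17330 + V{\left(\frac{83}{136} \right)}\right) = \left(90 - 197\right) \left(-17330 + \left(- \frac{83}{136} + \frac{8 \sqrt{\frac{83}{136}}}{3}\right)\right) = - 107 \left(-17330 + \left(- \frac{83}{136} + \frac{8 \sqrt{83 \cdot \frac{1}{136}}}{3}\right)\right) = - 107 \left(-17330 + \left(\left(-1\right) \frac{83}{136} + \frac{8 \sqrt{\frac{83}{136}}}{3}\right)\right) = - 107 \left(-17330 - \left(\frac{83}{136} - \frac{8 \frac{\sqrt{2822}}{68}}{3}\right)\right) = - 107 \left(-17330 - \left(\frac{83}{136} - \frac{2 \sqrt{2822}}{51}\right)\right) = - 107 \left(- \frac{2356963}{136} + \frac{2 \sqrt{2822}}{51}\right) = \frac{252195041}{136} - \frac{214 \sqrt{2822}}{51}$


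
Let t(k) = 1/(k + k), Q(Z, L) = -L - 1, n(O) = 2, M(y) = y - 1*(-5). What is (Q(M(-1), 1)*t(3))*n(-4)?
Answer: -⅔ ≈ -0.66667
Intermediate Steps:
M(y) = 5 + y (M(y) = y + 5 = 5 + y)
Q(Z, L) = -1 - L
t(k) = 1/(2*k)
(Q(M(-1), 1)*t(3))*n(-4) = ((-1 - 1*1)*((½)/3))*2 = ((-1 - 1)*((½)*(⅓)))*2 = -2*⅙*2 = -⅓*2 = -⅔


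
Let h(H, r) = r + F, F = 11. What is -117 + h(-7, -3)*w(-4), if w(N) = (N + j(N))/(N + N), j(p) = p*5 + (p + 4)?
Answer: -93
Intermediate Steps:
j(p) = 4 + 6*p (j(p) = 5*p + (4 + p) = 4 + 6*p)
w(N) = (4 + 7*N)/(2*N) (w(N) = (N + (4 + 6*N))/(N + N) = (4 + 7*N)/((2*N)) = (4 + 7*N)*(1/(2*N)) = (4 + 7*N)/(2*N))
h(H, r) = 11 + r (h(H, r) = r + 11 = 11 + r)
-117 + h(-7, -3)*w(-4) = -117 + (11 - 3)*(7/2 + 2/(-4)) = -117 + 8*(7/2 + 2*(-1/4)) = -117 + 8*(7/2 - 1/2) = -117 + 8*3 = -117 + 24 = -93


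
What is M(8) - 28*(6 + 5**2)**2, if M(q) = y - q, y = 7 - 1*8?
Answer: -26917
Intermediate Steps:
y = -1 (y = 7 - 8 = -1)
M(q) = -1 - q
M(8) - 28*(6 + 5**2)**2 = (-1 - 1*8) - 28*(6 + 5**2)**2 = (-1 - 8) - 28*(6 + 25)**2 = -9 - 28*(sqrt(31))**4 = -9 - 28*961 = -9 - 26908 = -26917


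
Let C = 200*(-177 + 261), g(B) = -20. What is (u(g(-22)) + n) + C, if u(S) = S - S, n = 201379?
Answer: 218179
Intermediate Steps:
C = 16800 (C = 200*84 = 16800)
u(S) = 0
(u(g(-22)) + n) + C = (0 + 201379) + 16800 = 201379 + 16800 = 218179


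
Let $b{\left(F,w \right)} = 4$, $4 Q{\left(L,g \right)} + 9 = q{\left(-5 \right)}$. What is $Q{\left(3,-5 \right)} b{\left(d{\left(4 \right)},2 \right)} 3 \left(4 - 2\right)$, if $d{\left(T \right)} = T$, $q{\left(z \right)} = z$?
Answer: $-84$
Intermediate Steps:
$Q{\left(L,g \right)} = - \frac{7}{2}$ ($Q{\left(L,g \right)} = - \frac{9}{4} + \frac{1}{4} \left(-5\right) = - \frac{9}{4} - \frac{5}{4} = - \frac{7}{2}$)
$Q{\left(3,-5 \right)} b{\left(d{\left(4 \right)},2 \right)} 3 \left(4 - 2\right) = \left(- \frac{7}{2}\right) 4 \cdot 3 \left(4 - 2\right) = - 14 \cdot 3 \cdot 2 = \left(-14\right) 6 = -84$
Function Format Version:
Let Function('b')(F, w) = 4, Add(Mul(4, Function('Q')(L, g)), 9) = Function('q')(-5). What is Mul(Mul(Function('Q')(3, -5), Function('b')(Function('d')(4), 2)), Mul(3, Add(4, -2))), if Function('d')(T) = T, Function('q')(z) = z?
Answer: -84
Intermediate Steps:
Function('Q')(L, g) = Rational(-7, 2) (Function('Q')(L, g) = Add(Rational(-9, 4), Mul(Rational(1, 4), -5)) = Add(Rational(-9, 4), Rational(-5, 4)) = Rational(-7, 2))
Mul(Mul(Function('Q')(3, -5), Function('b')(Function('d')(4), 2)), Mul(3, Add(4, -2))) = Mul(Mul(Rational(-7, 2), 4), Mul(3, Add(4, -2))) = Mul(-14, Mul(3, 2)) = Mul(-14, 6) = -84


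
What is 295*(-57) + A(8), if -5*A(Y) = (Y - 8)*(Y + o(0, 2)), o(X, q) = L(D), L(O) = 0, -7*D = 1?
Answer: -16815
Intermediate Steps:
D = -⅐ (D = -⅐*1 = -⅐ ≈ -0.14286)
o(X, q) = 0
A(Y) = -Y*(-8 + Y)/5 (A(Y) = -(Y - 8)*(Y + 0)/5 = -(-8 + Y)*Y/5 = -Y*(-8 + Y)/5)
295*(-57) + A(8) = 295*(-57) + (⅕)*8*(8 - 1*8) = -16815 + (⅕)*8*(8 - 8) = -16815 + (⅕)*8*0 = -16815 + 0 = -16815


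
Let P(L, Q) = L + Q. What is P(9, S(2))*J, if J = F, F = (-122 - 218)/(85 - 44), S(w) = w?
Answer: -3740/41 ≈ -91.219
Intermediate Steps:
F = -340/41 ≈ -8.2927
J = -340/41 ≈ -8.2927
P(9, S(2))*J = (9 + 2)*(-340/41) = 11*(-340/41) = -3740/41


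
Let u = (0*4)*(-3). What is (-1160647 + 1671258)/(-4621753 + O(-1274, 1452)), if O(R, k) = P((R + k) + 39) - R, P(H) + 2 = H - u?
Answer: -510611/4620264 ≈ -0.11052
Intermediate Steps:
u = 0 (u = 0*(-3) = 0)
P(H) = -2 + H (P(H) = -2 + (H - 1*0) = -2 + (H + 0) = -2 + H)
O(R, k) = 37 + k (O(R, k) = (-2 + ((R + k) + 39)) - R = (-2 + (39 + R + k)) - R = (37 + R + k) - R = 37 + k)
(-1160647 + 1671258)/(-4621753 + O(-1274, 1452)) = (-1160647 + 1671258)/(-4621753 + (37 + 1452)) = 510611/(-4621753 + 1489) = 510611/(-4620264) = 510611*(-1/4620264) = -510611/4620264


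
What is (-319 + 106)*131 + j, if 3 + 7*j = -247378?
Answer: -442702/7 ≈ -63243.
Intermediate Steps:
j = -247381/7 (j = -3/7 + (⅐)*(-247378) = -3/7 - 247378/7 = -247381/7 ≈ -35340.)
(-319 + 106)*131 + j = (-319 + 106)*131 - 247381/7 = -213*131 - 247381/7 = -27903 - 247381/7 = -442702/7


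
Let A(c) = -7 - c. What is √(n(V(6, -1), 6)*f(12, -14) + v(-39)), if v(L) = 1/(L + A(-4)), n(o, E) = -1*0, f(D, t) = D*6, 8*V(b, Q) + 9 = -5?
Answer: I*√42/42 ≈ 0.1543*I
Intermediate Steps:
V(b, Q) = -7/4 (V(b, Q) = -9/8 + (⅛)*(-5) = -9/8 - 5/8 = -7/4)
f(D, t) = 6*D
n(o, E) = 0
v(L) = 1/(-3 + L) (v(L) = 1/(L + (-7 - 1*(-4))) = 1/(L + (-7 + 4)) = 1/(L - 3) = 1/(-3 + L))
√(n(V(6, -1), 6)*f(12, -14) + v(-39)) = √(0*(6*12) + 1/(-3 - 39)) = √(0*72 + 1/(-42)) = √(0 - 1/42) = √(-1/42) = I*√42/42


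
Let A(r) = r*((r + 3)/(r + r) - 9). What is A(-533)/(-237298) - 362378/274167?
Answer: -43617049744/32529640383 ≈ -1.3408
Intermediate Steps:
A(r) = r*(-9 + (3 + r)/(2*r)) (A(r) = r*((3 + r)/((2*r)) - 9) = r*((3 + r)*(1/(2*r)) - 9) = r*((3 + r)/(2*r) - 9) = r*(-9 + (3 + r)/(2*r)))
A(-533)/(-237298) - 362378/274167 = (3/2 - 17/2*(-533))/(-237298) - 362378/274167 = (3/2 + 9061/2)*(-1/237298) - 362378*1/274167 = 4532*(-1/237298) - 362378/274167 = -2266/118649 - 362378/274167 = -43617049744/32529640383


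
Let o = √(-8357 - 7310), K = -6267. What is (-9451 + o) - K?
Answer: -3184 + I*√15667 ≈ -3184.0 + 125.17*I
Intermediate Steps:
o = I*√15667 (o = √(-15667) = I*√15667 ≈ 125.17*I)
(-9451 + o) - K = (-9451 + I*√15667) - 1*(-6267) = (-9451 + I*√15667) + 6267 = -3184 + I*√15667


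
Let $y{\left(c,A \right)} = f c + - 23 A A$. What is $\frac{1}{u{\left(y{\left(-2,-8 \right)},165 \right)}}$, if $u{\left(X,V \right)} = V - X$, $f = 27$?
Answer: $\frac{1}{1691} \approx 0.00059137$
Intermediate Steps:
$y{\left(c,A \right)} = - 23 A^{2} + 27 c$ ($y{\left(c,A \right)} = 27 c + - 23 A A = 27 c - 23 A^{2} = - 23 A^{2} + 27 c$)
$\frac{1}{u{\left(y{\left(-2,-8 \right)},165 \right)}} = \frac{1}{165 - \left(- 23 \left(-8\right)^{2} + 27 \left(-2\right)\right)} = \frac{1}{165 - \left(\left(-23\right) 64 - 54\right)} = \frac{1}{165 - \left(-1472 - 54\right)} = \frac{1}{165 - -1526} = \frac{1}{165 + 1526} = \frac{1}{1691}$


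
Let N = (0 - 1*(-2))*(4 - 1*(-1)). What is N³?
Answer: 1000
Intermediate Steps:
N = 10 (N = (0 + 2)*(4 + 1) = 2*5 = 10)
N³ = 10³ = 1000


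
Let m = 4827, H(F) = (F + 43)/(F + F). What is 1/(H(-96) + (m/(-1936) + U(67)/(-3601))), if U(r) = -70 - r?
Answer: -83658432/182308327 ≈ -0.45888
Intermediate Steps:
H(F) = (43 + F)/(2*F) (H(F) = (43 + F)/((2*F)) = (43 + F)*(1/(2*F)) = (43 + F)/(2*F))
1/(H(-96) + (m/(-1936) + U(67)/(-3601))) = 1/((1/2)*(43 - 96)/(-96) + (4827/(-1936) + (-70 - 1*67)/(-3601))) = 1/((1/2)*(-1/96)*(-53) + (4827*(-1/1936) + (-70 - 67)*(-1/3601))) = 1/(53/192 + (-4827/1936 - 137*(-1/3601))) = 1/(53/192 + (-4827/1936 + 137/3601)) = 1/(53/192 - 17116795/6971536) = 1/(-182308327/83658432) = -83658432/182308327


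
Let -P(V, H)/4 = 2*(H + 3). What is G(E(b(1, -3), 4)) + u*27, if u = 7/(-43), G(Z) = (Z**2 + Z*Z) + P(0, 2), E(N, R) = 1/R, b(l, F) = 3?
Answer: -15229/344 ≈ -44.270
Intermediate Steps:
P(V, H) = -24 - 8*H (P(V, H) = -8*(H + 3) = -8*(3 + H) = -4*(6 + 2*H) = -24 - 8*H)
G(Z) = -40 + 2*Z**2 (G(Z) = (Z**2 + Z*Z) + (-24 - 8*2) = (Z**2 + Z**2) + (-24 - 16) = 2*Z**2 - 40 = -40 + 2*Z**2)
u = -7/43 (u = 7*(-1/43) = -7/43 ≈ -0.16279)
G(E(b(1, -3), 4)) + u*27 = (-40 + 2*(1/4)**2) - 7/43*27 = (-40 + 2*(1/4)**2) - 189/43 = (-40 + 2*(1/16)) - 189/43 = (-40 + 1/8) - 189/43 = -319/8 - 189/43 = -15229/344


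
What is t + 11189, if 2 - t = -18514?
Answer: 29705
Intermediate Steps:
t = 18516 (t = 2 - 1*(-18514) = 2 + 18514 = 18516)
t + 11189 = 18516 + 11189 = 29705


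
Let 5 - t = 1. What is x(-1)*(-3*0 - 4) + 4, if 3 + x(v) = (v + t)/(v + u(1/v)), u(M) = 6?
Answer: 68/5 ≈ 13.600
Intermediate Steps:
t = 4 (t = 5 - 1*1 = 5 - 1 = 4)
x(v) = -3 + (4 + v)/(6 + v) (x(v) = -3 + (v + 4)/(v + 6) = -3 + (4 + v)/(6 + v))
x(-1)*(-3*0 - 4) + 4 = (2*(-7 - 1*(-1))/(6 - 1))*(-3*0 - 4) + 4 = (2*(-7 + 1)/5)*(0 - 4) + 4 = (2*(1/5)*(-6))*(-4) + 4 = -12/5*(-4) + 4 = 48/5 + 4 = 68/5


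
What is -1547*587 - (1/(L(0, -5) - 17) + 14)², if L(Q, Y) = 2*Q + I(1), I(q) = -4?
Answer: -400553098/441 ≈ -9.0828e+5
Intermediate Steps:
L(Q, Y) = -4 + 2*Q (L(Q, Y) = 2*Q - 4 = -4 + 2*Q)
-1547*587 - (1/(L(0, -5) - 17) + 14)² = -1547*587 - (1/((-4 + 2*0) - 17) + 14)² = -908089 - (1/((-4 + 0) - 17) + 14)² = -908089 - (1/(-4 - 17) + 14)² = -908089 - (1/(-21) + 14)² = -908089 - (-1/21 + 14)² = -908089 - (293/21)² = -908089 - 1*85849/441 = -908089 - 85849/441 = -400553098/441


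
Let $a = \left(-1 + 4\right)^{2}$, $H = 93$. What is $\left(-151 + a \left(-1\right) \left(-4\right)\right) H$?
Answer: $-10695$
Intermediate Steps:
$a = 9$ ($a = 3^{2} = 9$)
$\left(-151 + a \left(-1\right) \left(-4\right)\right) H = \left(-151 + 9 \left(-1\right) \left(-4\right)\right) 93 = \left(-151 - -36\right) 93 = \left(-151 + 36\right) 93 = \left(-115\right) 93 = -10695$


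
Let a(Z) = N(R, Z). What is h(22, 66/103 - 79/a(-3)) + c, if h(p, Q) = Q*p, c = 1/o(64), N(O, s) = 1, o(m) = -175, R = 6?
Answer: -31073453/18025 ≈ -1723.9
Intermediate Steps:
a(Z) = 1
c = -1/175 (c = 1/(-175) = -1/175 ≈ -0.0057143)
h(22, 66/103 - 79/a(-3)) + c = (66/103 - 79/1)*22 - 1/175 = (66*(1/103) - 79*1)*22 - 1/175 = (66/103 - 79)*22 - 1/175 = -8071/103*22 - 1/175 = -177562/103 - 1/175 = -31073453/18025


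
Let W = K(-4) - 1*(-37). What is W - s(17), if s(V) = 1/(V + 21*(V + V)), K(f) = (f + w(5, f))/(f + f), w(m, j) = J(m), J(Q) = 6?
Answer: 107453/2924 ≈ 36.749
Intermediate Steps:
w(m, j) = 6
K(f) = (6 + f)/(2*f) (K(f) = (f + 6)/(f + f) = (6 + f)/((2*f)) = (6 + f)*(1/(2*f)) = (6 + f)/(2*f))
W = 147/4 (W = (1/2)*(6 - 4)/(-4) - 1*(-37) = (1/2)*(-1/4)*2 + 37 = -1/4 + 37 = 147/4 ≈ 36.750)
s(V) = 1/(43*V) (s(V) = 1/(V + 21*(2*V)) = 1/(V + 42*V) = 1/(43*V))
W - s(17) = 147/4 - 1/(43*17) = 147/4 - 1*1/731 = 147/4 - 1/731 = 107453/2924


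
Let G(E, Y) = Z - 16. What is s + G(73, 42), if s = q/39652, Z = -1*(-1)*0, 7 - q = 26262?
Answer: -660687/39652 ≈ -16.662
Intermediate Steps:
q = -26255 (q = 7 - 1*26262 = 7 - 26262 = -26255)
Z = 0 (Z = 1*0 = 0)
s = -26255/39652 ≈ -0.66214
G(E, Y) = -16 (G(E, Y) = 0 - 16 = -16)
s + G(73, 42) = -26255/39652 - 16 = -660687/39652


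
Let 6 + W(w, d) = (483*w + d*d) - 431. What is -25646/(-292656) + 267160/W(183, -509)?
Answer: 43542992639/50780644824 ≈ 0.85747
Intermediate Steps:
W(w, d) = -437 + d**2 + 483*w (W(w, d) = -6 + ((483*w + d*d) - 431) = -6 + ((483*w + d**2) - 431) = -6 + ((d**2 + 483*w) - 431) = -6 + (-431 + d**2 + 483*w) = -437 + d**2 + 483*w)
-25646/(-292656) + 267160/W(183, -509) = -25646/(-292656) + 267160/(-437 + (-509)**2 + 483*183) = -25646*(-1/292656) + 267160/(-437 + 259081 + 88389) = 12823/146328 + 267160/347033 = 43542992639/50780644824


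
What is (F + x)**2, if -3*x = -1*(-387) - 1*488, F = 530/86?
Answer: 26399044/16641 ≈ 1586.4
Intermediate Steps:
F = 265/43 (F = 530*(1/86) = 265/43 ≈ 6.1628)
x = 101/3 (x = -(-1*(-387) - 1*488)/3 = -(387 - 488)/3 = -1/3*(-101) = 101/3 ≈ 33.667)
(F + x)**2 = (265/43 + 101/3)**2 = (5138/129)**2 = 26399044/16641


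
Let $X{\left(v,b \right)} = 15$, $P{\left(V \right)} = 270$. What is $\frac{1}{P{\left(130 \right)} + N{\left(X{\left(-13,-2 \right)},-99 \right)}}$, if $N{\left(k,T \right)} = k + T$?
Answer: $\frac{1}{186} \approx 0.0053763$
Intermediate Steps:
$N{\left(k,T \right)} = T + k$
$\frac{1}{P{\left(130 \right)} + N{\left(X{\left(-13,-2 \right)},-99 \right)}} = \frac{1}{270 + \left(-99 + 15\right)} = \frac{1}{270 - 84} = \frac{1}{186}$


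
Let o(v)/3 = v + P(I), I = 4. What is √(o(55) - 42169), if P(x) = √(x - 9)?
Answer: √(-42004 + 3*I*√5) ≈ 0.016 + 204.95*I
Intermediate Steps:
P(x) = √(-9 + x)
o(v) = 3*v + 3*I*√5 (o(v) = 3*(v + √(-9 + 4)) = 3*(v + √(-5)) = 3*(v + I*√5) = 3*v + 3*I*√5)
√(o(55) - 42169) = √((3*55 + 3*I*√5) - 42169) = √((165 + 3*I*√5) - 42169) = √(-42004 + 3*I*√5)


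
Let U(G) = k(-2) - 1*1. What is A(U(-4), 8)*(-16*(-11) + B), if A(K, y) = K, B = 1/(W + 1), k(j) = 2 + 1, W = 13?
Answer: 2465/7 ≈ 352.14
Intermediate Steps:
k(j) = 3
B = 1/14 (B = 1/(13 + 1) = 1/14 ≈ 0.071429)
U(G) = 2 (U(G) = 3 - 1*1 = 3 - 1 = 2)
A(U(-4), 8)*(-16*(-11) + B) = 2*(-16*(-11) + 1/14) = 2*(176 + 1/14) = 2*(2465/14) = 2465/7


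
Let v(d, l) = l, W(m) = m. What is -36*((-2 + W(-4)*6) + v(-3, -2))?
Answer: 1008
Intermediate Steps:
-36*((-2 + W(-4)*6) + v(-3, -2)) = -36*((-2 - 4*6) - 2) = -36*((-2 - 24) - 2) = -36*(-26 - 2) = -36*(-28) = 1008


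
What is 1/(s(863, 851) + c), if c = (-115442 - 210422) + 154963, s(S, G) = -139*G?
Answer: -1/289190 ≈ -3.4579e-6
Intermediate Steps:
c = -170901 (c = -325864 + 154963 = -170901)
1/(s(863, 851) + c) = 1/(-139*851 - 170901) = 1/(-118289 - 170901) = 1/(-289190) = -1/289190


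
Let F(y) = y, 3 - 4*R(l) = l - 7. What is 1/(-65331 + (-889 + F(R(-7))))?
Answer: -4/264863 ≈ -1.5102e-5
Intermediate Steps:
R(l) = 5/2 - l/4 (R(l) = ¾ - (l - 7)/4 = ¾ - (-7 + l)/4 = ¾ + (7/4 - l/4) = 5/2 - l/4)
1/(-65331 + (-889 + F(R(-7)))) = 1/(-65331 + (-889 + (5/2 - ¼*(-7)))) = 1/(-65331 + (-889 + (5/2 + 7/4))) = 1/(-65331 + (-889 + 17/4)) = 1/(-65331 - 3539/4) = 1/(-264863/4) = -4/264863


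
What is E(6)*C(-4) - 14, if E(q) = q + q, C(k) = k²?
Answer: 178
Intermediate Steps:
E(q) = 2*q
E(6)*C(-4) - 14 = (2*6)*(-4)² - 14 = 12*16 - 14 = 192 - 14 = 178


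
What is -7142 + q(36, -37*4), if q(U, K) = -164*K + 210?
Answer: 17340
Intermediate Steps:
q(U, K) = 210 - 164*K
-7142 + q(36, -37*4) = -7142 + (210 - (-6068)*4) = -7142 + (210 - 164*(-148)) = -7142 + (210 + 24272) = -7142 + 24482 = 17340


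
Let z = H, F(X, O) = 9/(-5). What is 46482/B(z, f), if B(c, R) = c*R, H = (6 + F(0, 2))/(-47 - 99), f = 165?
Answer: -2262124/231 ≈ -9792.8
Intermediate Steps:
F(X, O) = -9/5 (F(X, O) = 9*(-1/5) = -9/5)
H = -21/730 (H = (6 - 9/5)/(-47 - 99) = (21/5)/(-146) = (21/5)*(-1/146) = -21/730 ≈ -0.028767)
z = -21/730 ≈ -0.028767
B(c, R) = R*c
46482/B(z, f) = 46482/((165*(-21/730))) = 46482/(-693/146) = 46482*(-146/693) = -2262124/231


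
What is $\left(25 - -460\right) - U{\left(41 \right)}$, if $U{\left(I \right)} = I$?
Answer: $444$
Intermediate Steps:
$\left(25 - -460\right) - U{\left(41 \right)} = \left(25 - -460\right) - 41 = \left(25 + 460\right) - 41 = 485 - 41 = 444$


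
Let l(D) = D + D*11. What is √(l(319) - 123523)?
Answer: I*√119695 ≈ 345.97*I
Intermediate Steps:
l(D) = 12*D (l(D) = D + 11*D = 12*D)
√(l(319) - 123523) = √(12*319 - 123523) = √(3828 - 123523) = √(-119695) = I*√119695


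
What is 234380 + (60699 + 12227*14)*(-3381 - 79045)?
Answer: -19112459222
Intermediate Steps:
234380 + (60699 + 12227*14)*(-3381 - 79045) = 234380 + (60699 + 171178)*(-82426) = 234380 + 231877*(-82426) = 234380 - 19112693602 = -19112459222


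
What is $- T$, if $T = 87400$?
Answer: $-87400$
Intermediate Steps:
$- T = \left(-1\right) 87400 = -87400$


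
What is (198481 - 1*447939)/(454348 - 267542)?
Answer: -5423/4061 ≈ -1.3354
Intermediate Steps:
(198481 - 1*447939)/(454348 - 267542) = (198481 - 447939)/186806 = -249458*1/186806 = -5423/4061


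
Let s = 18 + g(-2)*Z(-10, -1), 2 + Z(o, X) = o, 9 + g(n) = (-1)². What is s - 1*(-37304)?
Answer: 37418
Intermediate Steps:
g(n) = -8 (g(n) = -9 + (-1)² = -9 + 1 = -8)
Z(o, X) = -2 + o
s = 114 (s = 18 - 8*(-2 - 10) = 18 - 8*(-12) = 18 + 96 = 114)
s - 1*(-37304) = 114 - 1*(-37304) = 114 + 37304 = 37418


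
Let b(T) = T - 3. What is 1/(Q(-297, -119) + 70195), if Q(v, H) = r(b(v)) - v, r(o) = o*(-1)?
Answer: 1/70792 ≈ 1.4126e-5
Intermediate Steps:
b(T) = -3 + T
r(o) = -o
Q(v, H) = 3 - 2*v (Q(v, H) = -(-3 + v) - v = (3 - v) - v = 3 - 2*v)
1/(Q(-297, -119) + 70195) = 1/((3 - 2*(-297)) + 70195) = 1/((3 + 594) + 70195) = 1/(597 + 70195) = 1/70792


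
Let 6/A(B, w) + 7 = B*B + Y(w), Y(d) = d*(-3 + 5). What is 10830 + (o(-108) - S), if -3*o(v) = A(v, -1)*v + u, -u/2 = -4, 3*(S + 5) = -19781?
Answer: 22566694/1295 ≈ 17426.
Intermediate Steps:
S = -19796/3 (S = -5 + (⅓)*(-19781) = -5 - 19781/3 = -19796/3 ≈ -6598.7)
Y(d) = 2*d (Y(d) = d*2 = 2*d)
u = 8 (u = -2*(-4) = 8)
A(B, w) = 6/(-7 + B² + 2*w) (A(B, w) = 6/(-7 + (B*B + 2*w)) = 6/(-7 + (B² + 2*w)) = 6/(-7 + B² + 2*w))
o(v) = -8/3 - 2*v/(-9 + v²) (o(v) = -((6/(-7 + v² + 2*(-1)))*v + 8)/3 = -((6/(-7 + v² - 2))*v + 8)/3 = -((6/(-9 + v²))*v + 8)/3 = -(6*v/(-9 + v²) + 8)/3 = -(8 + 6*v/(-9 + v²))/3 = -8/3 - 2*v/(-9 + v²))
10830 + (o(-108) - S) = 10830 + (2*(36 - 4*(-108)² - 3*(-108))/(3*(-9 + (-108)²)) - 1*(-19796/3)) = 10830 + (2*(36 - 4*11664 + 324)/(3*(-9 + 11664)) + 19796/3) = 10830 + ((⅔)*(36 - 46656 + 324)/11655 + 19796/3) = 10830 + ((⅔)*(1/11655)*(-46296) + 19796/3) = 10830 + (-10288/3885 + 19796/3) = 10830 + 8541844/1295 = 22566694/1295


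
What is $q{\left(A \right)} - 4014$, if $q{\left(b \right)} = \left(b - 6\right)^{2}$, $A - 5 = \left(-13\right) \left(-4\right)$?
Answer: $-1413$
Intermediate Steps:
$A = 57$ ($A = 5 - -52 = 5 + 52 = 57$)
$q{\left(b \right)} = \left(-6 + b\right)^{2}$
$q{\left(A \right)} - 4014 = \left(-6 + 57\right)^{2} - 4014 = 51^{2} - 4014 = 2601 - 4014 = -1413$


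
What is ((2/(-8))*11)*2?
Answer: -11/2 ≈ -5.5000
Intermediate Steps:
((2/(-8))*11)*2 = ((2*(-⅛))*11)*2 = -¼*11*2 = -11/4*2 = -11/2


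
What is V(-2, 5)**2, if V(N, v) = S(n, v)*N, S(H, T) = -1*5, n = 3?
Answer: 100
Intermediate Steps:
S(H, T) = -5
V(N, v) = -5*N
V(-2, 5)**2 = (-5*(-2))**2 = 10**2 = 100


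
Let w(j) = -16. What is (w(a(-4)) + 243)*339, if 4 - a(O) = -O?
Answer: 76953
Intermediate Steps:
a(O) = 4 + O (a(O) = 4 - (-1)*O = 4 + O)
(w(a(-4)) + 243)*339 = (-16 + 243)*339 = 227*339 = 76953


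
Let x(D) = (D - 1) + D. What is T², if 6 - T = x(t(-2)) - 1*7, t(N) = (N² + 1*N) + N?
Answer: 196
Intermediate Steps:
t(N) = N² + 2*N (t(N) = (N² + N) + N = (N + N²) + N = N² + 2*N)
x(D) = -1 + 2*D (x(D) = (-1 + D) + D = -1 + 2*D)
T = 14 (T = 6 - ((-1 + 2*(-2*(2 - 2))) - 1*7) = 6 - ((-1 + 2*(-2*0)) - 7) = 6 - ((-1 + 2*0) - 7) = 6 - ((-1 + 0) - 7) = 6 - (-1 - 7) = 6 - 1*(-8) = 6 + 8 = 14)
T² = 14² = 196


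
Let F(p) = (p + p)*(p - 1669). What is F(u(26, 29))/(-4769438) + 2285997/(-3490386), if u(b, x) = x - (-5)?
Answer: -1752476640701/2774529937178 ≈ -0.63163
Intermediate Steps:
u(b, x) = 5 + x (u(b, x) = x - 1*(-5) = x + 5 = 5 + x)
F(p) = 2*p*(-1669 + p) (F(p) = (2*p)*(-1669 + p) = 2*p*(-1669 + p))
F(u(26, 29))/(-4769438) + 2285997/(-3490386) = (2*(5 + 29)*(-1669 + (5 + 29)))/(-4769438) + 2285997/(-3490386) = (2*34*(-1669 + 34))*(-1/4769438) + 2285997*(-1/3490386) = (2*34*(-1635))*(-1/4769438) - 761999/1163462 = -111180*(-1/4769438) - 761999/1163462 = 55590/2384719 - 761999/1163462 = -1752476640701/2774529937178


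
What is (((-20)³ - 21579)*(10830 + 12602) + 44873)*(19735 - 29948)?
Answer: 7078122254315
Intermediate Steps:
(((-20)³ - 21579)*(10830 + 12602) + 44873)*(19735 - 29948) = ((-8000 - 21579)*23432 + 44873)*(-10213) = (-29579*23432 + 44873)*(-10213) = (-693095128 + 44873)*(-10213) = -693050255*(-10213) = 7078122254315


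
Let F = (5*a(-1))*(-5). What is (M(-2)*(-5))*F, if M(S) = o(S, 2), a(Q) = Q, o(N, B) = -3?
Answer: 375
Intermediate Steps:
M(S) = -3
F = 25 (F = (5*(-1))*(-5) = -5*(-5) = 25)
(M(-2)*(-5))*F = -3*(-5)*25 = 15*25 = 375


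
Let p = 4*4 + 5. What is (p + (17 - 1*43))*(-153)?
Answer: 765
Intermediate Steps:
p = 21 (p = 16 + 5 = 21)
(p + (17 - 1*43))*(-153) = (21 + (17 - 1*43))*(-153) = (21 + (17 - 43))*(-153) = (21 - 26)*(-153) = -5*(-153) = 765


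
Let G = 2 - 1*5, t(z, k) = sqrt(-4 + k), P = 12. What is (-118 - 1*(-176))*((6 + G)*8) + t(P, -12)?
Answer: 1392 + 4*I ≈ 1392.0 + 4.0*I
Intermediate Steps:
G = -3 (G = 2 - 5 = -3)
(-118 - 1*(-176))*((6 + G)*8) + t(P, -12) = (-118 - 1*(-176))*((6 - 3)*8) + sqrt(-4 - 12) = (-118 + 176)*(3*8) + sqrt(-16) = 58*24 + 4*I = 1392 + 4*I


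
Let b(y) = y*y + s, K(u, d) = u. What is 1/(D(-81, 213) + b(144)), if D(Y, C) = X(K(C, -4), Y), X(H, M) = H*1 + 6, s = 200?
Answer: 1/21155 ≈ 4.7270e-5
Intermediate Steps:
X(H, M) = 6 + H (X(H, M) = H + 6 = 6 + H)
b(y) = 200 + y² (b(y) = y*y + 200 = y² + 200 = 200 + y²)
D(Y, C) = 6 + C
1/(D(-81, 213) + b(144)) = 1/((6 + 213) + (200 + 144²)) = 1/(219 + (200 + 20736)) = 1/(219 + 20936) = 1/21155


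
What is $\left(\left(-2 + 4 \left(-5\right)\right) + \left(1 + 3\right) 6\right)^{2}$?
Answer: $4$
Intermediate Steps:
$\left(\left(-2 + 4 \left(-5\right)\right) + \left(1 + 3\right) 6\right)^{2} = \left(\left(-2 - 20\right) + 4 \cdot 6\right)^{2} = \left(-22 + 24\right)^{2} = 2^{2} = 4$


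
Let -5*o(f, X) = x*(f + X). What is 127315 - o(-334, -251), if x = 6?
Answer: 126613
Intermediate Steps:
o(f, X) = -6*X/5 - 6*f/5 (o(f, X) = -6*(f + X)/5 = -6*(X + f)/5 = -(6*X + 6*f)/5 = -6*X/5 - 6*f/5)
127315 - o(-334, -251) = 127315 - (-6/5*(-251) - 6/5*(-334)) = 127315 - (1506/5 + 2004/5) = 127315 - 1*702 = 127315 - 702 = 126613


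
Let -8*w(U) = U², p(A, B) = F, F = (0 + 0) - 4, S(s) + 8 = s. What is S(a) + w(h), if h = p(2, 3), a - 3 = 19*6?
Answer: 107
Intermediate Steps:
a = 117 (a = 3 + 19*6 = 3 + 114 = 117)
S(s) = -8 + s
F = -4 (F = 0 - 4 = -4)
p(A, B) = -4
h = -4
w(U) = -U²/8
S(a) + w(h) = (-8 + 117) - ⅛*(-4)² = 109 - ⅛*16 = 109 - 2 = 107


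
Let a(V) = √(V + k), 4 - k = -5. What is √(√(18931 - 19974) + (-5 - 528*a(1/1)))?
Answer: √(-5 - 528*√10 + I*√1043) ≈ 0.3946 + 40.925*I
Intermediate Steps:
k = 9 (k = 4 - 1*(-5) = 4 + 5 = 9)
a(V) = √(9 + V) (a(V) = √(V + 9) = √(9 + V))
√(√(18931 - 19974) + (-5 - 528*a(1/1))) = √(√(18931 - 19974) + (-5 - 528*√(9 + 1/1))) = √(√(-1043) + (-5 - 528*√(9 + 1))) = √(I*√1043 + (-5 - 528*√10)) = √(-5 - 528*√10 + I*√1043)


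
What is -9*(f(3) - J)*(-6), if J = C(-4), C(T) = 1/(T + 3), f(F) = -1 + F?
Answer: 162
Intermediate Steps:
C(T) = 1/(3 + T)
J = -1 (J = 1/(3 - 4) = 1/(-1) = -1)
-9*(f(3) - J)*(-6) = -9*((-1 + 3) - 1*(-1))*(-6) = -9*(2 + 1)*(-6) = -9*3*(-6) = -27*(-6) = 162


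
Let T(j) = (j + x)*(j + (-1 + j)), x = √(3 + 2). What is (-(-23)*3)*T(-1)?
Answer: 207 - 207*√5 ≈ -255.87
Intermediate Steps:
x = √5 ≈ 2.2361
T(j) = (-1 + 2*j)*(j + √5) (T(j) = (j + √5)*(j + (-1 + j)) = (j + √5)*(-1 + 2*j) = (-1 + 2*j)*(j + √5))
(-(-23)*3)*T(-1) = (-(-23)*3)*(-1*(-1) - √5 + 2*(-1)² + 2*(-1)*√5) = (-23*(-3))*(1 - √5 + 2*1 - 2*√5) = 69*(1 - √5 + 2 - 2*√5) = 69*(3 - 3*√5) = 207 - 207*√5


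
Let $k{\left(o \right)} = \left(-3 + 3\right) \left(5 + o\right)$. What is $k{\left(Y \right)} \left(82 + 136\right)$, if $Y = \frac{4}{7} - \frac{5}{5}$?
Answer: $0$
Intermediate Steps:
$Y = - \frac{3}{7}$ ($Y = 4 \cdot \frac{1}{7} - 1 = \frac{4}{7} - 1 = - \frac{3}{7} \approx -0.42857$)
$k{\left(o \right)} = 0$ ($k{\left(o \right)} = 0 \left(5 + o\right) = 0$)
$k{\left(Y \right)} \left(82 + 136\right) = 0 \left(82 + 136\right) = 0 \cdot 218 = 0$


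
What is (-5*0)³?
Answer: 0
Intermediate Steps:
(-5*0)³ = 0³ = 0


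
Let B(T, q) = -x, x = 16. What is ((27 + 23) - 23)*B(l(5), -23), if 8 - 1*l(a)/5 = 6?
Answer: -432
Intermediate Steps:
l(a) = 10 (l(a) = 40 - 5*6 = 40 - 30 = 10)
B(T, q) = -16 (B(T, q) = -1*16 = -16)
((27 + 23) - 23)*B(l(5), -23) = ((27 + 23) - 23)*(-16) = (50 - 23)*(-16) = 27*(-16) = -432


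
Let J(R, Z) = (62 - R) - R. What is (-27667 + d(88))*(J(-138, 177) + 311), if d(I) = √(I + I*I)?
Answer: -17955883 + 1298*√1958 ≈ -1.7898e+7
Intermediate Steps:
J(R, Z) = 62 - 2*R
d(I) = √(I + I²)
(-27667 + d(88))*(J(-138, 177) + 311) = (-27667 + √(88*(1 + 88)))*((62 - 2*(-138)) + 311) = (-27667 + √(88*89))*((62 + 276) + 311) = (-27667 + √7832)*(338 + 311) = (-27667 + 2*√1958)*649 = -17955883 + 1298*√1958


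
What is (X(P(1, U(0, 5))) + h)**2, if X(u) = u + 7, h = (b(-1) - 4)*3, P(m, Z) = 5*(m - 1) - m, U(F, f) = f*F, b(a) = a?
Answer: 81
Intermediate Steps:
U(F, f) = F*f
P(m, Z) = -5 + 4*m (P(m, Z) = 5*(-1 + m) - m = (-5 + 5*m) - m = -5 + 4*m)
h = -15 (h = (-1 - 4)*3 = -5*3 = -15)
X(u) = 7 + u
(X(P(1, U(0, 5))) + h)**2 = ((7 + (-5 + 4*1)) - 15)**2 = ((7 + (-5 + 4)) - 15)**2 = ((7 - 1) - 15)**2 = (6 - 15)**2 = (-9)**2 = 81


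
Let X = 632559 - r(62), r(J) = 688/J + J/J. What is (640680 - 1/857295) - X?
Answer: 216146359139/26576145 ≈ 8133.1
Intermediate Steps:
r(J) = 1 + 688/J (r(J) = 688/J + 1 = 1 + 688/J)
X = 19608954/31 (X = 632559 - (688 + 62)/62 = 632559 - 750/62 = 632559 - 1*375/31 = 632559 - 375/31 = 19608954/31 ≈ 6.3255e+5)
(640680 - 1/857295) - X = (640680 - 1/857295) - 1*19608954/31 = (640680 - 1*1/857295) - 19608954/31 = (640680 - 1/857295) - 19608954/31 = 549251760599/857295 - 19608954/31 = 216146359139/26576145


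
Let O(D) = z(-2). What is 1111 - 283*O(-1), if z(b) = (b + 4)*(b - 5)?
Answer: 5073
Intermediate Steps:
z(b) = (-5 + b)*(4 + b) (z(b) = (4 + b)*(-5 + b) = (-5 + b)*(4 + b))
O(D) = -14 (O(D) = -20 + (-2)² - 1*(-2) = -20 + 4 + 2 = -14)
1111 - 283*O(-1) = 1111 - 283*(-14) = 1111 + 3962 = 5073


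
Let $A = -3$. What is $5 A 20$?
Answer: $-300$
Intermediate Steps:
$5 A 20 = 5 \left(-3\right) 20 = \left(-15\right) 20 = -300$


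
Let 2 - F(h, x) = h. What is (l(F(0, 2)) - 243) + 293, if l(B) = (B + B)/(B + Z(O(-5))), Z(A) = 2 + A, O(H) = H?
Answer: 46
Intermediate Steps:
F(h, x) = 2 - h
l(B) = 2*B/(-3 + B) (l(B) = (B + B)/(B + (2 - 5)) = (2*B)/(B - 3) = (2*B)/(-3 + B) = 2*B/(-3 + B))
(l(F(0, 2)) - 243) + 293 = (2*(2 - 1*0)/(-3 + (2 - 1*0)) - 243) + 293 = (2*(2 + 0)/(-3 + (2 + 0)) - 243) + 293 = (2*2/(-3 + 2) - 243) + 293 = (2*2/(-1) - 243) + 293 = (2*2*(-1) - 243) + 293 = (-4 - 243) + 293 = -247 + 293 = 46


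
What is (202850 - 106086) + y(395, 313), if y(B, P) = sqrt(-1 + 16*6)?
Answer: 96764 + sqrt(95) ≈ 96774.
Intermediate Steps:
y(B, P) = sqrt(95) (y(B, P) = sqrt(-1 + 96) = sqrt(95))
(202850 - 106086) + y(395, 313) = (202850 - 106086) + sqrt(95) = 96764 + sqrt(95)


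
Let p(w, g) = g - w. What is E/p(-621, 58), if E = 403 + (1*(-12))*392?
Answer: -4301/679 ≈ -6.3343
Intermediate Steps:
E = -4301 (E = 403 - 12*392 = 403 - 4704 = -4301)
E/p(-621, 58) = -4301/(58 - 1*(-621)) = -4301/(58 + 621) = -4301/679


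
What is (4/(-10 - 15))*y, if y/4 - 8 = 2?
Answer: -32/5 ≈ -6.4000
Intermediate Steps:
y = 40 (y = 32 + 4*2 = 32 + 8 = 40)
(4/(-10 - 15))*y = (4/(-10 - 15))*40 = (4/(-25))*40 = (4*(-1/25))*40 = -4/25*40 = -32/5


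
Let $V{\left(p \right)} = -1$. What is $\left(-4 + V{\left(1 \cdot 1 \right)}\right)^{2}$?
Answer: $25$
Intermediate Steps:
$\left(-4 + V{\left(1 \cdot 1 \right)}\right)^{2} = \left(-4 - 1\right)^{2} = \left(-5\right)^{2} = 25$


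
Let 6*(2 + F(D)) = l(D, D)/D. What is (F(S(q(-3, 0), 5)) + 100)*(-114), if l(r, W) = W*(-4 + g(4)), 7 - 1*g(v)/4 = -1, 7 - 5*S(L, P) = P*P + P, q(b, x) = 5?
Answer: -11704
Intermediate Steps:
S(L, P) = 7/5 - P/5 - P²/5 (S(L, P) = 7/5 - (P*P + P)/5 = 7/5 - (P² + P)/5 = 7/5 - (P + P²)/5 = 7/5 + (-P/5 - P²/5) = 7/5 - P/5 - P²/5)
g(v) = 32 (g(v) = 28 - 4*(-1) = 28 + 4 = 32)
l(r, W) = 28*W (l(r, W) = W*(-4 + 32) = W*28 = 28*W)
F(D) = 8/3 (F(D) = -2 + ((28*D)/D)/6 = -2 + (⅙)*28 = -2 + 14/3 = 8/3)
(F(S(q(-3, 0), 5)) + 100)*(-114) = (8/3 + 100)*(-114) = (308/3)*(-114) = -11704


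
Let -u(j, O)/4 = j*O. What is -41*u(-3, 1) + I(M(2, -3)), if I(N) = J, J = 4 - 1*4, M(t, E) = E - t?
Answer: -492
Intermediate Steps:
u(j, O) = -4*O*j (u(j, O) = -4*j*O = -4*O*j)
J = 0 (J = 4 - 4 = 0)
I(N) = 0
-41*u(-3, 1) + I(M(2, -3)) = -(-164)*(-3) + 0 = -41*12 + 0 = -492 + 0 = -492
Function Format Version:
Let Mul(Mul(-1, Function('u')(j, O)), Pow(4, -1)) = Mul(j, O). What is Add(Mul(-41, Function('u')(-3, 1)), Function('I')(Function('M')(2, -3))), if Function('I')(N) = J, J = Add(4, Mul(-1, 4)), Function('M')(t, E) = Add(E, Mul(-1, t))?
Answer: -492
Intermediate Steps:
Function('u')(j, O) = Mul(-4, O, j) (Function('u')(j, O) = Mul(-4, Mul(j, O)) = Mul(-4, Mul(O, j)) = Mul(-4, O, j))
J = 0 (J = Add(4, -4) = 0)
Function('I')(N) = 0
Add(Mul(-41, Function('u')(-3, 1)), Function('I')(Function('M')(2, -3))) = Add(Mul(-41, Mul(-4, 1, -3)), 0) = Add(Mul(-41, 12), 0) = Add(-492, 0) = -492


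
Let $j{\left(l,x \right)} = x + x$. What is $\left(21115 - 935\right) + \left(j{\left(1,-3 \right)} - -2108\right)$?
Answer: $22282$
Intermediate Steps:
$j{\left(l,x \right)} = 2 x$
$\left(21115 - 935\right) + \left(j{\left(1,-3 \right)} - -2108\right) = \left(21115 - 935\right) + \left(2 \left(-3\right) - -2108\right) = 20180 + \left(-6 + 2108\right) = 20180 + 2102 = 22282$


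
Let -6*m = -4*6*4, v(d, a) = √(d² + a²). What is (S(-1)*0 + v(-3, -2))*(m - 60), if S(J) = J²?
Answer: -44*√13 ≈ -158.64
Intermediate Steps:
v(d, a) = √(a² + d²)
m = 16 (m = -(-4*6)*4/6 = -(-4)*4 = -⅙*(-96) = 16)
(S(-1)*0 + v(-3, -2))*(m - 60) = ((-1)²*0 + √((-2)² + (-3)²))*(16 - 60) = (1*0 + √(4 + 9))*(-44) = (0 + √13)*(-44) = √13*(-44) = -44*√13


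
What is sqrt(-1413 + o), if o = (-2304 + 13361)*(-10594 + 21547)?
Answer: 6*sqrt(3364053) ≈ 11005.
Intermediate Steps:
o = 121107321 (o = 11057*10953 = 121107321)
sqrt(-1413 + o) = sqrt(-1413 + 121107321) = sqrt(121105908) = 6*sqrt(3364053)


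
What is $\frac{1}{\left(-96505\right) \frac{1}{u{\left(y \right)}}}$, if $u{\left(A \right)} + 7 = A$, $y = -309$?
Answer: $\frac{316}{96505} \approx 0.0032744$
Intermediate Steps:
$u{\left(A \right)} = -7 + A$
$\frac{1}{\left(-96505\right) \frac{1}{u{\left(y \right)}}} = \frac{1}{\left(-96505\right) \frac{1}{-7 - 309}} = \frac{1}{\left(-96505\right) \frac{1}{-316}} = \frac{1}{\left(-96505\right) \left(- \frac{1}{316}\right)} = \frac{1}{\frac{96505}{316}} = \frac{316}{96505}$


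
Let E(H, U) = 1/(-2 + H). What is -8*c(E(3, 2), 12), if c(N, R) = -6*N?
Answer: 48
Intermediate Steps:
-8*c(E(3, 2), 12) = -(-48)/(-2 + 3) = -(-48)/1 = -(-48) = -8*(-6) = 48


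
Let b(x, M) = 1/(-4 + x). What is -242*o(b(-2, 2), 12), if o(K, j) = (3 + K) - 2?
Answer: -605/3 ≈ -201.67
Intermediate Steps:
o(K, j) = 1 + K
-242*o(b(-2, 2), 12) = -242*(1 + 1/(-4 - 2)) = -242*(1 + 1/(-6)) = -242*(1 - ⅙) = -242*⅚ = -605/3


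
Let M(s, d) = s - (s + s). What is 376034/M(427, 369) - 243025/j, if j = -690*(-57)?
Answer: -2978637779/3358782 ≈ -886.82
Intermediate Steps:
M(s, d) = -s (M(s, d) = s - 2*s = -s)
j = 39330
376034/M(427, 369) - 243025/j = 376034/((-1*427)) - 243025/39330 = 376034/(-427) - 243025*1/39330 = 376034*(-1/427) - 48605/7866 = -376034/427 - 48605/7866 = -2978637779/3358782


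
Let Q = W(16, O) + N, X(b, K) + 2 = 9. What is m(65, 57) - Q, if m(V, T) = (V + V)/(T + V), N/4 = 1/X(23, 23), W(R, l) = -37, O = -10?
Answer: 16010/427 ≈ 37.494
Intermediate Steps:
X(b, K) = 7 (X(b, K) = -2 + 9 = 7)
N = 4/7 ≈ 0.57143
m(V, T) = 2*V/(T + V) (m(V, T) = (2*V)/(T + V) = 2*V/(T + V))
Q = -255/7 (Q = -37 + 4/7 = -255/7 ≈ -36.429)
m(65, 57) - Q = 2*65/(57 + 65) - 1*(-255/7) = 2*65/122 + 255/7 = 2*65*(1/122) + 255/7 = 65/61 + 255/7 = 16010/427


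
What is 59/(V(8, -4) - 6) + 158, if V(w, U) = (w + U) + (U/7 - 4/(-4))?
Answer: 1325/11 ≈ 120.45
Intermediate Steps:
V(w, U) = 1 + w + 8*U/7 (V(w, U) = (U + w) + (U*(⅐) - 4*(-¼)) = (U + w) + (U/7 + 1) = (U + w) + (1 + U/7) = 1 + w + 8*U/7)
59/(V(8, -4) - 6) + 158 = 59/((1 + 8 + (8/7)*(-4)) - 6) + 158 = 59/((1 + 8 - 32/7) - 6) + 158 = 59/(31/7 - 6) + 158 = 59/(-11/7) + 158 = -7/11*59 + 158 = -413/11 + 158 = 1325/11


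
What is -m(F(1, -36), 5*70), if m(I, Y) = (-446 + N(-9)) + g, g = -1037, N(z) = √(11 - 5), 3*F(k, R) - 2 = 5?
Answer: 1483 - √6 ≈ 1480.6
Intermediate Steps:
F(k, R) = 7/3 (F(k, R) = ⅔ + (⅓)*5 = ⅔ + 5/3 = 7/3)
N(z) = √6
m(I, Y) = -1483 + √6 (m(I, Y) = (-446 + √6) - 1037 = -1483 + √6)
-m(F(1, -36), 5*70) = -(-1483 + √6) = 1483 - √6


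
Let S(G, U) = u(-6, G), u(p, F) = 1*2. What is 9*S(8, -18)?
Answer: 18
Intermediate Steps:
u(p, F) = 2
S(G, U) = 2
9*S(8, -18) = 9*2 = 18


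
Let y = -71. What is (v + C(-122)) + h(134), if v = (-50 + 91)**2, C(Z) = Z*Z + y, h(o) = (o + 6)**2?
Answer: 36094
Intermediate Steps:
h(o) = (6 + o)**2
C(Z) = -71 + Z**2 (C(Z) = Z*Z - 71 = Z**2 - 71 = -71 + Z**2)
v = 1681 (v = 41**2 = 1681)
(v + C(-122)) + h(134) = (1681 + (-71 + (-122)**2)) + (6 + 134)**2 = (1681 + (-71 + 14884)) + 140**2 = (1681 + 14813) + 19600 = 16494 + 19600 = 36094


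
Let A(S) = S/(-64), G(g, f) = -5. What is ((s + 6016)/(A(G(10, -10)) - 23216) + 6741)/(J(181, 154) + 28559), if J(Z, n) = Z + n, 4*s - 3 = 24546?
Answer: 10015128071/42931254186 ≈ 0.23328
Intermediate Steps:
A(S) = -S/64 (A(S) = S*(-1/64) = -S/64)
s = 24549/4 (s = 3/4 + (1/4)*24546 = 3/4 + 12273/2 = 24549/4 ≈ 6137.3)
((s + 6016)/(A(G(10, -10)) - 23216) + 6741)/(J(181, 154) + 28559) = ((24549/4 + 6016)/(-1/64*(-5) - 23216) + 6741)/((181 + 154) + 28559) = (48613/(4*(5/64 - 23216)) + 6741)/(335 + 28559) = (48613/(4*(-1485819/64)) + 6741)/28894 = ((48613/4)*(-64/1485819) + 6741)*(1/28894) = (-777808/1485819 + 6741)*(1/28894) = (10015128071/1485819)*(1/28894) = 10015128071/42931254186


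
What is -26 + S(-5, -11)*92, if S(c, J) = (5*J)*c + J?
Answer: 24262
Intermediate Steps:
S(c, J) = J + 5*J*c (S(c, J) = 5*J*c + J = J + 5*J*c)
-26 + S(-5, -11)*92 = -26 - 11*(1 + 5*(-5))*92 = -26 - 11*(1 - 25)*92 = -26 - 11*(-24)*92 = -26 + 264*92 = -26 + 24288 = 24262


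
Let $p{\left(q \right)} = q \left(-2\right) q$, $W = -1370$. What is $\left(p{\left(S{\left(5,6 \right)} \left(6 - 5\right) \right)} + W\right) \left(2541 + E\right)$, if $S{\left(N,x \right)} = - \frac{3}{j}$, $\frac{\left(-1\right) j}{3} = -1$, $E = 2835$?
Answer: $-7375872$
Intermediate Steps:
$j = 3$ ($j = \left(-3\right) \left(-1\right) = 3$)
$S{\left(N,x \right)} = -1$ ($S{\left(N,x \right)} = - \frac{3}{3} = \left(-3\right) \frac{1}{3} = -1$)
$p{\left(q \right)} = - 2 q^{2}$ ($p{\left(q \right)} = - 2 q q = - 2 q^{2}$)
$\left(p{\left(S{\left(5,6 \right)} \left(6 - 5\right) \right)} + W\right) \left(2541 + E\right) = \left(- 2 \left(- (6 - 5)\right)^{2} - 1370\right) \left(2541 + 2835\right) = \left(- 2 \left(\left(-1\right) 1\right)^{2} - 1370\right) 5376 = \left(- 2 \left(-1\right)^{2} - 1370\right) 5376 = \left(\left(-2\right) 1 - 1370\right) 5376 = \left(-2 - 1370\right) 5376 = \left(-1372\right) 5376 = -7375872$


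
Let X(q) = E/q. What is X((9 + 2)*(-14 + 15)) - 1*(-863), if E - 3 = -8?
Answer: 9488/11 ≈ 862.54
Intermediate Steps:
E = -5 (E = 3 - 8 = -5)
X(q) = -5/q
X((9 + 2)*(-14 + 15)) - 1*(-863) = -5*1/((-14 + 15)*(9 + 2)) - 1*(-863) = -5/(11*1) + 863 = -5/11 + 863 = 9488/11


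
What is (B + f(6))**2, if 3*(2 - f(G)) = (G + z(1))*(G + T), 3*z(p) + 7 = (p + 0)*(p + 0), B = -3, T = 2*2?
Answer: 1849/9 ≈ 205.44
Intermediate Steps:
T = 4
z(p) = -7/3 + p**2/3 (z(p) = -7/3 + ((p + 0)*(p + 0))/3 = -7/3 + (p*p)/3 = -7/3 + p**2/3)
f(G) = 2 - (-2 + G)*(4 + G)/3 (f(G) = 2 - (G + (-7/3 + (1/3)*1**2))*(G + 4)/3 = 2 - (G + (-7/3 + (1/3)*1))*(4 + G)/3 = 2 - (G + (-7/3 + 1/3))*(4 + G)/3 = 2 - (G - 2)*(4 + G)/3 = 2 - (-2 + G)*(4 + G)/3)
(B + f(6))**2 = (-3 + (14/3 - 2/3*6 - 1/3*6**2))**2 = (-3 + (14/3 - 4 - 1/3*36))**2 = (-3 + (14/3 - 4 - 12))**2 = (-3 - 34/3)**2 = (-43/3)**2 = 1849/9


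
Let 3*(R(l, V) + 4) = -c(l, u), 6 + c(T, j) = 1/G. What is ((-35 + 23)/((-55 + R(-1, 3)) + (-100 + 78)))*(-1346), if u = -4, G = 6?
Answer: -290736/1423 ≈ -204.31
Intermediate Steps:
c(T, j) = -35/6 (c(T, j) = -6 + 1/6 = -6 + ⅙ = -35/6)
R(l, V) = -37/18 (R(l, V) = -4 + (-1*(-35/6))/3 = -4 + (⅓)*(35/6) = -4 + 35/18 = -37/18)
((-35 + 23)/((-55 + R(-1, 3)) + (-100 + 78)))*(-1346) = ((-35 + 23)/((-55 - 37/18) + (-100 + 78)))*(-1346) = -12/(-1027/18 - 22)*(-1346) = -12/(-1423/18)*(-1346) = -12*(-18/1423)*(-1346) = (216/1423)*(-1346) = -290736/1423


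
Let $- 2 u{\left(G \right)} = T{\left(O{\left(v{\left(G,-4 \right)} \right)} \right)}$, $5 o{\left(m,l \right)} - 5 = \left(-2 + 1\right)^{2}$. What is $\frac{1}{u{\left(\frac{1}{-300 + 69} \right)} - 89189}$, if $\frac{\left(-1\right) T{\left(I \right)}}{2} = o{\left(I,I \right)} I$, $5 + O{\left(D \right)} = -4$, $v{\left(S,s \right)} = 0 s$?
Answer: $- \frac{5}{445999} \approx -1.1211 \cdot 10^{-5}$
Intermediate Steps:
$o{\left(m,l \right)} = \frac{6}{5}$ ($o{\left(m,l \right)} = 1 + \frac{\left(-2 + 1\right)^{2}}{5} = 1 + \frac{\left(-1\right)^{2}}{5} = 1 + \frac{1}{5} \cdot 1 = 1 + \frac{1}{5} = \frac{6}{5}$)
$v{\left(S,s \right)} = 0$
$O{\left(D \right)} = -9$ ($O{\left(D \right)} = -5 - 4 = -9$)
$T{\left(I \right)} = - \frac{12 I}{5}$ ($T{\left(I \right)} = - 2 \frac{6 I}{5} = - \frac{12 I}{5}$)
$u{\left(G \right)} = - \frac{54}{5}$ ($u{\left(G \right)} = - \frac{\left(- \frac{12}{5}\right) \left(-9\right)}{2} = \left(- \frac{1}{2}\right) \frac{108}{5} = - \frac{54}{5}$)
$\frac{1}{u{\left(\frac{1}{-300 + 69} \right)} - 89189} = \frac{1}{- \frac{54}{5} - 89189} = \frac{1}{- \frac{445999}{5}} = - \frac{5}{445999}$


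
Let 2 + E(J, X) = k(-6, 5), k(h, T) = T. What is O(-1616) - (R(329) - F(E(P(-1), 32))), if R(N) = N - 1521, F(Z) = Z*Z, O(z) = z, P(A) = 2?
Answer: -415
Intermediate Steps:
E(J, X) = 3 (E(J, X) = -2 + 5 = 3)
F(Z) = Z²
R(N) = -1521 + N
O(-1616) - (R(329) - F(E(P(-1), 32))) = -1616 - ((-1521 + 329) - 1*3²) = -1616 - (-1192 - 1*9) = -1616 - (-1192 - 9) = -1616 - 1*(-1201) = -1616 + 1201 = -415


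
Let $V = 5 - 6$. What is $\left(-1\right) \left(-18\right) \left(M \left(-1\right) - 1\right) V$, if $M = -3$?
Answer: $-36$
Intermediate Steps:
$V = -1$
$\left(-1\right) \left(-18\right) \left(M \left(-1\right) - 1\right) V = \left(-1\right) \left(-18\right) \left(\left(-3\right) \left(-1\right) - 1\right) \left(-1\right) = 18 \left(3 - 1\right) \left(-1\right) = 18 \cdot 2 \left(-1\right) = 36 \left(-1\right) = -36$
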